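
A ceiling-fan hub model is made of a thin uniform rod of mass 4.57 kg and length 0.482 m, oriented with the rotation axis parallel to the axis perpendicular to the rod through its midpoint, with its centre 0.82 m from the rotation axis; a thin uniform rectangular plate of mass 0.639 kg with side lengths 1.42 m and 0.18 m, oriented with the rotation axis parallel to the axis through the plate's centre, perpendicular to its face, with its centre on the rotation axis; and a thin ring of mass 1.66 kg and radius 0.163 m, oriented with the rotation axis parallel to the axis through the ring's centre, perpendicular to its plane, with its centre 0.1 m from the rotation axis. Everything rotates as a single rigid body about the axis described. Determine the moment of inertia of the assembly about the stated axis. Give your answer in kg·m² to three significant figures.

Thin rod: I_cm = (1/12)ML² = (1/12)(4.57)(0.482)² = 0.088477 kg·m²; centre at d = 0.82 m, so I = I_cm + Md² gives I = 0.088477 + (4.57)(0.82)² = 3.1613 kg·m².
Rectangular plate: I_cm = (1/12)M(a²+b²) = (1/12)(0.639)[(1.42)² + (0.18)²] = 0.1091 kg·m²; axis through the centre, so I = 0.1091 kg·m².
Thin ring: I_cm = MR² = (1.66)(0.163)² = 0.044105 kg·m²; centre at d = 0.1 m, so I = I_cm + Md² gives I = 0.044105 + (1.66)(0.1)² = 0.060705 kg·m².
Total I = 3.1613 + 0.1091 + 0.060705 = 3.3311 kg·m².

3.33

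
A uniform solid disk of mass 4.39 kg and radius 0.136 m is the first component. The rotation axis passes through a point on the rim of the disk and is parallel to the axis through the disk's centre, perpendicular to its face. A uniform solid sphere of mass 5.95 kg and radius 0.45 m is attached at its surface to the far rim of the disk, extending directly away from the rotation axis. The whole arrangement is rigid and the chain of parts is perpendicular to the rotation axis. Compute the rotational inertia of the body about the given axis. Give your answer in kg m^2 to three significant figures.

3.71

Solid disk: I_cm = (1/2)MR² = (1/2)(4.39)(0.136)² = 0.040599 kg m^2; centre at d = 0.136 m, so I = I_cm + Md² gives I = 0.040599 + (4.39)(0.136)² = 0.1218 kg m^2.
Solid sphere: I_cm = (2/5)MR² = (2/5)(5.95)(0.45)² = 0.48195 kg m^2; centre at d = 0.136 + 0.136 + 0.45 = 0.722 m, so I = I_cm + Md² gives I = 0.48195 + (5.95)(0.722)² = 3.5836 kg m^2.
Total I = 0.1218 + 3.5836 = 3.7054 kg m^2.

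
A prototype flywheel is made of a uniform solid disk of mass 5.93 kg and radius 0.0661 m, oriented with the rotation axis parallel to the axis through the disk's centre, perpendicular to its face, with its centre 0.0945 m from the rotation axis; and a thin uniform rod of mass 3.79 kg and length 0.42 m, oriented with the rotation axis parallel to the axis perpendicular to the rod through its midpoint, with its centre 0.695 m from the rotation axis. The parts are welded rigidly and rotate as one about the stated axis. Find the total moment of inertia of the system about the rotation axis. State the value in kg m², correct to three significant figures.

1.95

Solid disk: I_cm = (1/2)MR² = (1/2)(5.93)(0.0661)² = 0.012955 kg m²; centre at d = 0.0945 m, so I = I_cm + Md² gives I = 0.012955 + (5.93)(0.0945)² = 0.065911 kg m².
Thin rod: I_cm = (1/12)ML² = (1/12)(3.79)(0.42)² = 0.055713 kg m²; centre at d = 0.695 m, so I = I_cm + Md² gives I = 0.055713 + (3.79)(0.695)² = 1.8864 kg m².
Total I = 0.065911 + 1.8864 = 1.9523 kg m².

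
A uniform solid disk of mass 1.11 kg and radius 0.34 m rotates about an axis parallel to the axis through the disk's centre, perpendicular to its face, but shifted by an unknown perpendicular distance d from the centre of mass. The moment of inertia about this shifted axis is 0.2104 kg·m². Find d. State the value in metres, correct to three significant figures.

About the centre-of-mass axis, I_cm = (1/2)MR² = (1/2)(1.11)(0.34)² = 0.064158 kg·m².
Parallel axis theorem: I = I_cm + Md², so Md² = 0.2104 − 0.064158 = 0.14624 kg·m².
d = √(0.14624 / 1.11) = 0.36297 m.

0.363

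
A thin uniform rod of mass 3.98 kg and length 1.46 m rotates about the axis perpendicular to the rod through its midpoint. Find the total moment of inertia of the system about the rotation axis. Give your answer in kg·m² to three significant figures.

I_cm = (1/12)ML² = (1/12)(3.98)(1.46)² = 0.70698 kg·m²; axis through the centre, so I = 0.70698 kg·m².

0.707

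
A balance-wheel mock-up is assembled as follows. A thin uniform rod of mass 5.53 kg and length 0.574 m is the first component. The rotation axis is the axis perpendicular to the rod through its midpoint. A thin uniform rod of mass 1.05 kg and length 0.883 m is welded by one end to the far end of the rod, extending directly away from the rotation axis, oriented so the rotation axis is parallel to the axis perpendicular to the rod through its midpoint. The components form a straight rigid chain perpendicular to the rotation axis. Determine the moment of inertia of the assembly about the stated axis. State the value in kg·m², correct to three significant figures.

0.777

Thin rod: I_cm = (1/12)ML² = (1/12)(5.53)(0.574)² = 0.15183 kg·m²; axis through the centre, so I = 0.15183 kg·m².
Thin rod: I_cm = (1/12)ML² = (1/12)(1.05)(0.883)² = 0.068223 kg·m²; centre at d = 0.287 + 0.4415 = 0.7285 m, so I = I_cm + Md² gives I = 0.068223 + (1.05)(0.7285)² = 0.62547 kg·m².
Total I = 0.15183 + 0.62547 = 0.7773 kg·m².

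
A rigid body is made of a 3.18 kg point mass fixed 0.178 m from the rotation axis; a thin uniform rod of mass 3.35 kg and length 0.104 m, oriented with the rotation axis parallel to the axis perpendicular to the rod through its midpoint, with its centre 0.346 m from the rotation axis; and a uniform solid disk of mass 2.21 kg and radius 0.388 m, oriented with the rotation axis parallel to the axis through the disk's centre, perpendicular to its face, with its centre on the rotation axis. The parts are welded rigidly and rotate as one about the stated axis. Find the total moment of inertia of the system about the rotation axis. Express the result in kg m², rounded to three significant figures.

Point mass: I_cm = 0; centre at d = 0.178 m, so I = I_cm + Md² gives I = 0 + (3.18)(0.178)² = 0.10076 kg m².
Thin rod: I_cm = (1/12)ML² = (1/12)(3.35)(0.104)² = 0.0030195 kg m²; centre at d = 0.346 m, so I = I_cm + Md² gives I = 0.0030195 + (3.35)(0.346)² = 0.40407 kg m².
Solid disk: I_cm = (1/2)MR² = (1/2)(2.21)(0.388)² = 0.16635 kg m²; axis through the centre, so I = 0.16635 kg m².
Total I = 0.10076 + 0.40407 + 0.16635 = 0.67117 kg m².

0.671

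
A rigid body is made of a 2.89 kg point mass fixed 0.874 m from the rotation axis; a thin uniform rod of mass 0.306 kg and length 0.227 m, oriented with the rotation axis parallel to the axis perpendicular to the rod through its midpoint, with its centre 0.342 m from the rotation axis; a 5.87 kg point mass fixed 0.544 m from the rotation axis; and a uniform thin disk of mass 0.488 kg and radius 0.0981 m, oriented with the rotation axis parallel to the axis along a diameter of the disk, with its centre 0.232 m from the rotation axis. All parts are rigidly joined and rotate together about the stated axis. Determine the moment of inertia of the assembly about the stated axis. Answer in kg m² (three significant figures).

4.01

Point mass: I_cm = 0; centre at d = 0.874 m, so I = I_cm + Md² gives I = 0 + (2.89)(0.874)² = 2.2076 kg m².
Thin rod: I_cm = (1/12)ML² = (1/12)(0.306)(0.227)² = 0.001314 kg m²; centre at d = 0.342 m, so I = I_cm + Md² gives I = 0.001314 + (0.306)(0.342)² = 0.037105 kg m².
Point mass: I_cm = 0; centre at d = 0.544 m, so I = I_cm + Md² gives I = 0 + (5.87)(0.544)² = 1.7371 kg m².
Thin disk: I_cm = (1/4)MR² = (1/4)(0.488)(0.0981)² = 0.0011741 kg m²; centre at d = 0.232 m, so I = I_cm + Md² gives I = 0.0011741 + (0.488)(0.232)² = 0.02744 kg m².
Total I = 2.2076 + 0.037105 + 1.7371 + 0.02744 = 4.0093 kg m².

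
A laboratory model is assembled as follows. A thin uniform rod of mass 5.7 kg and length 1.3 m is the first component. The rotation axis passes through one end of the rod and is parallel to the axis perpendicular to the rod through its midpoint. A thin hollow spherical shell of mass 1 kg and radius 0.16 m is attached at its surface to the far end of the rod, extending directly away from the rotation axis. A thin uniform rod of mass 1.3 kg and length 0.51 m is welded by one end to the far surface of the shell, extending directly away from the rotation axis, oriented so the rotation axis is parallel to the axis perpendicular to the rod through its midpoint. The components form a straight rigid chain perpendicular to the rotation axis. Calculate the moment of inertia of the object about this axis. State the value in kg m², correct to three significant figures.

9.96

Thin rod: I_cm = (1/12)ML² = (1/12)(5.7)(1.3)² = 0.80275 kg m²; centre at d = 0.65 m, so the parallel axis theorem gives I = 0.80275 + (5.7)(0.65)² = 3.211 kg m².
Spherical shell: I_cm = (2/3)MR² = (2/3)(1)(0.16)² = 0.017067 kg m²; centre at d = 0.65 + 0.65 + 0.16 = 1.46 m, so the parallel axis theorem gives I = 0.017067 + (1)(1.46)² = 2.1487 kg m².
Thin rod: I_cm = (1/12)ML² = (1/12)(1.3)(0.51)² = 0.028178 kg m²; centre at d = 0.65 + 0.65 + 0.16 + 0.16 + 0.255 = 1.875 m, so the parallel axis theorem gives I = 0.028178 + (1.3)(1.875)² = 4.5985 kg m².
Total I = 3.211 + 2.1487 + 4.5985 = 9.9582 kg m².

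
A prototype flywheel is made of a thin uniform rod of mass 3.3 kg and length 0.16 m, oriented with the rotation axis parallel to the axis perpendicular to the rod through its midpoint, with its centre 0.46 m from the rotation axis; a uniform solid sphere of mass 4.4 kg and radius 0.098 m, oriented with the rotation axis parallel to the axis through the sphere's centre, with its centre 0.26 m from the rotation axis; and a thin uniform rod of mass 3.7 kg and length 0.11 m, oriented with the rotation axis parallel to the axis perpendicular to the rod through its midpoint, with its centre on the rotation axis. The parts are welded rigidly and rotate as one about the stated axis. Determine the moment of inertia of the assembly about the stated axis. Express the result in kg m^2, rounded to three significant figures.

Thin rod: I_cm = (1/12)ML² = (1/12)(3.3)(0.16)² = 0.00704 kg m^2; centre at d = 0.46 m, so I = I_cm + Md² gives I = 0.00704 + (3.3)(0.46)² = 0.70532 kg m^2.
Solid sphere: I_cm = (2/5)MR² = (2/5)(4.4)(0.098)² = 0.016903 kg m^2; centre at d = 0.26 m, so I = I_cm + Md² gives I = 0.016903 + (4.4)(0.26)² = 0.31434 kg m^2.
Thin rod: I_cm = (1/12)ML² = (1/12)(3.7)(0.11)² = 0.0037308 kg m^2; axis through the centre, so I = 0.0037308 kg m^2.
Total I = 0.70532 + 0.31434 + 0.0037308 = 1.0234 kg m^2.

1.02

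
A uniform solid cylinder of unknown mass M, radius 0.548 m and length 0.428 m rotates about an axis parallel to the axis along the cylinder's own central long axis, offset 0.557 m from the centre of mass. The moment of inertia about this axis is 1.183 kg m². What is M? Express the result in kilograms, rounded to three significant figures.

2.57

I = I_cm + Md² = (1/2)MR² + Md² = M·[0.5·(0.548)² + (0.557)²] = M·0.4604.
So M = 1.183 / 0.4604 = 2.5695 kg.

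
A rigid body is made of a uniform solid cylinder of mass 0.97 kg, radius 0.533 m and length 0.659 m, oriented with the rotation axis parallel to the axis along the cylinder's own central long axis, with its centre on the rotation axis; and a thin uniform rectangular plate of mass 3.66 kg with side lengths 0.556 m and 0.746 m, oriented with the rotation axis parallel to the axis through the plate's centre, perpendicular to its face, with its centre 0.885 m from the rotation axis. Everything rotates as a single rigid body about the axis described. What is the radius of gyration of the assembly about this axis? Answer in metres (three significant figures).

0.840

Solid cylinder: I_cm = (1/2)MR² = (1/2)(0.97)(0.533)² = 0.13778 kg m^2; axis through the centre, so I = 0.13778 kg m^2.
Rectangular plate: I_cm = (1/12)M(a²+b²) = (1/12)(3.66)[(0.556)² + (0.746)²] = 0.26402 kg m^2; centre at d = 0.885 m, so I = I_cm + Md² gives I = 0.26402 + (3.66)(0.885)² = 3.1306 kg m^2.
Total I = 3.2684 kg m^2; total mass M = 4.63 kg.
k = √(I/M) = √(3.2684/4.63) = 0.84019 m.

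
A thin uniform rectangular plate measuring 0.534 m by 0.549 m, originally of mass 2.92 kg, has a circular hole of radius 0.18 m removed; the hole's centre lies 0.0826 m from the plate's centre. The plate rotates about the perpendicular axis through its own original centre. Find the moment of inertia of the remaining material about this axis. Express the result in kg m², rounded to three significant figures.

0.119

Unpierced body about its centre: I₀ = (1/12)M(a²+b²) = (1/12)(2.92)[(0.534)² + (0.549)²] = 0.14273 kg m².
The removed disk has mass m = M·πr²/(ab) = (2.92)·π(0.18)²/(0.534·0.549) = 1.0138 kg (same uniform areal density).
Its moment of inertia about the rotation axis (parallel-axis theorem): I_hole = (1/2)mr² + md² = (1/2)(1.0138)(0.18)² + (1.0138)(0.0826)² = 0.023341 kg m².
Treating the hole as negative mass, I = I₀ − I_hole = 0.14273 − 0.023341 = 0.11939 kg m².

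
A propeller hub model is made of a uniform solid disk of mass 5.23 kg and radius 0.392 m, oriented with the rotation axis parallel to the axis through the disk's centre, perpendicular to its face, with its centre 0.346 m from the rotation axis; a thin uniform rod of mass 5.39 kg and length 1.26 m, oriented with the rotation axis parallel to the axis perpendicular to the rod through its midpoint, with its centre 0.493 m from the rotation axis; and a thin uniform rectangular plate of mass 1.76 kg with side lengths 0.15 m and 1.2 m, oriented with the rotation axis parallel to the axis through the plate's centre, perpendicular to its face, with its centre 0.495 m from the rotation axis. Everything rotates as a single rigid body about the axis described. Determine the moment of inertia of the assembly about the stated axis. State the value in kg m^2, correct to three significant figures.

3.70

Solid disk: I_cm = (1/2)MR² = (1/2)(5.23)(0.392)² = 0.40183 kg m^2; centre at d = 0.346 m, so I = I_cm + Md² gives I = 0.40183 + (5.23)(0.346)² = 1.0279 kg m^2.
Thin rod: I_cm = (1/12)ML² = (1/12)(5.39)(1.26)² = 0.7131 kg m^2; centre at d = 0.493 m, so I = I_cm + Md² gives I = 0.7131 + (5.39)(0.493)² = 2.0231 kg m^2.
Rectangular plate: I_cm = (1/12)M(a²+b²) = (1/12)(1.76)[(0.15)² + (1.2)²] = 0.2145 kg m^2; centre at d = 0.495 m, so I = I_cm + Md² gives I = 0.2145 + (1.76)(0.495)² = 0.64574 kg m^2.
Total I = 1.0279 + 2.0231 + 0.64574 = 3.6968 kg m^2.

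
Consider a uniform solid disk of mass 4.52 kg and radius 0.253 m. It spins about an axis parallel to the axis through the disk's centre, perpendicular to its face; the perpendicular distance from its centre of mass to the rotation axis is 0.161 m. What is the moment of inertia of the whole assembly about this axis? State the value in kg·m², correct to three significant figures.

0.262

I_cm = (1/2)MR² = (1/2)(4.52)(0.253)² = 0.14466 kg·m²; centre at d = 0.161 m, so I = I_cm + Md² gives I = 0.14466 + (4.52)(0.161)² = 0.26182 kg·m².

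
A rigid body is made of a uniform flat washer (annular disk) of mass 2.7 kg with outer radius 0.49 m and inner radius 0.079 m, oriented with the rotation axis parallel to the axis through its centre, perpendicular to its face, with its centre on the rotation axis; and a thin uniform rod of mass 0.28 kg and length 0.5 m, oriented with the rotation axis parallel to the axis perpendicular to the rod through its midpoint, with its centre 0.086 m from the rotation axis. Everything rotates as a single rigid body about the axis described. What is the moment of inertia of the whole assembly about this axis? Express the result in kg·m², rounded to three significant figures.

Annular disk: I_cm = (1/2)M(R²+r²) = (1/2)(2.7)[(0.49)² + (0.079)²] = 0.33256 kg·m²; axis through the centre, so I = 0.33256 kg·m².
Thin rod: I_cm = (1/12)ML² = (1/12)(0.28)(0.5)² = 0.0058333 kg·m²; centre at d = 0.086 m, so I = I_cm + Md² gives I = 0.0058333 + (0.28)(0.086)² = 0.0079042 kg·m².
Total I = 0.33256 + 0.0079042 = 0.34046 kg·m².

0.340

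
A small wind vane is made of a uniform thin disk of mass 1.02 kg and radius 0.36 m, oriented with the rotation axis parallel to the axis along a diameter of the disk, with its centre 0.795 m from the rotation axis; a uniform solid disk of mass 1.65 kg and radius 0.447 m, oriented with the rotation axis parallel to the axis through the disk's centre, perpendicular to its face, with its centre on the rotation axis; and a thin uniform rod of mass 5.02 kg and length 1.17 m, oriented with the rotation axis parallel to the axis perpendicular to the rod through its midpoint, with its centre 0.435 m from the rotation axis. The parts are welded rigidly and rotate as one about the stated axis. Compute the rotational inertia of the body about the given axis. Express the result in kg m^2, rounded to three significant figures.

Thin disk: I_cm = (1/4)MR² = (1/4)(1.02)(0.36)² = 0.033048 kg m^2; centre at d = 0.795 m, so I = I_cm + Md² gives I = 0.033048 + (1.02)(0.795)² = 0.67771 kg m^2.
Solid disk: I_cm = (1/2)MR² = (1/2)(1.65)(0.447)² = 0.16484 kg m^2; axis through the centre, so I = 0.16484 kg m^2.
Thin rod: I_cm = (1/12)ML² = (1/12)(5.02)(1.17)² = 0.57266 kg m^2; centre at d = 0.435 m, so I = I_cm + Md² gives I = 0.57266 + (5.02)(0.435)² = 1.5226 kg m^2.
Total I = 0.67771 + 0.16484 + 1.5226 = 2.3651 kg m^2.

2.37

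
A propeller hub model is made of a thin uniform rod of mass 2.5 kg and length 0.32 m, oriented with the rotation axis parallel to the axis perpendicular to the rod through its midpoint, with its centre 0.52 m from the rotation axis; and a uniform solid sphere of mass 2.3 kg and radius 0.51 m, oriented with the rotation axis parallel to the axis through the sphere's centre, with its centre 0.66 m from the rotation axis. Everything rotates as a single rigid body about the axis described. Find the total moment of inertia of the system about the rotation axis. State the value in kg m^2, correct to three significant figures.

Thin rod: I_cm = (1/12)ML² = (1/12)(2.5)(0.32)² = 0.021333 kg m^2; centre at d = 0.52 m, so the parallel axis theorem gives I = 0.021333 + (2.5)(0.52)² = 0.69733 kg m^2.
Solid sphere: I_cm = (2/5)MR² = (2/5)(2.3)(0.51)² = 0.23929 kg m^2; centre at d = 0.66 m, so the parallel axis theorem gives I = 0.23929 + (2.3)(0.66)² = 1.2412 kg m^2.
Total I = 0.69733 + 1.2412 = 1.9385 kg m^2.

1.94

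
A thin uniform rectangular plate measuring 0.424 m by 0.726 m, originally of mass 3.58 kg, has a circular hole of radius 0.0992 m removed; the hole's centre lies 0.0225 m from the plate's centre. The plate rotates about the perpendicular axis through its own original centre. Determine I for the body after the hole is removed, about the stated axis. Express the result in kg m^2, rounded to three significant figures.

0.209

Unpierced body about its centre: I₀ = (1/12)M(a²+b²) = (1/12)(3.58)[(0.424)² + (0.726)²] = 0.21088 kg m^2.
The removed disk has mass m = M·πr²/(ab) = (3.58)·π(0.0992)²/(0.424·0.726) = 0.35955 kg (same uniform areal density).
Its moment of inertia about the rotation axis (parallel-axis theorem): I_hole = (1/2)mr² + md² = (1/2)(0.35955)(0.0992)² + (0.35955)(0.0225)² = 0.0019511 kg m^2.
Treating the hole as negative mass, I = I₀ − I_hole = 0.21088 − 0.0019511 = 0.20893 kg m^2.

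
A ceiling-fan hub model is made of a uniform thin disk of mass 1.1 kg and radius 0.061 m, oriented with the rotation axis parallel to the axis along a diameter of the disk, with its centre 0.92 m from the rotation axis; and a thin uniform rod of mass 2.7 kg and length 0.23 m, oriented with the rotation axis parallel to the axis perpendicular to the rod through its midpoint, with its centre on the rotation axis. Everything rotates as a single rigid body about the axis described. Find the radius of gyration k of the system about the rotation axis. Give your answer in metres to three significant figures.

Thin disk: I_cm = (1/4)MR² = (1/4)(1.1)(0.061)² = 0.0010233 kg m^2; centre at d = 0.92 m, so the parallel axis theorem gives I = 0.0010233 + (1.1)(0.92)² = 0.93206 kg m^2.
Thin rod: I_cm = (1/12)ML² = (1/12)(2.7)(0.23)² = 0.011903 kg m^2; axis through the centre, so I = 0.011903 kg m^2.
Total I = 0.94397 kg m^2; total mass M = 3.8 kg.
k = √(I/M) = √(0.94397/3.8) = 0.49841 m.

0.498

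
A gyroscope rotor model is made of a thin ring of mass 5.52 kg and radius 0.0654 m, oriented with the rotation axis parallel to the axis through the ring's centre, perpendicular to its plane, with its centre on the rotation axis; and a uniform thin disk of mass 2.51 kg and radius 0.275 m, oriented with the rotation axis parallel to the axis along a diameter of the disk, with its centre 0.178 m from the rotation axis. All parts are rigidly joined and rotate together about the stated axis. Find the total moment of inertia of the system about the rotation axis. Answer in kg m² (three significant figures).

0.151

Thin ring: I_cm = MR² = (5.52)(0.0654)² = 0.02361 kg m²; axis through the centre, so I = 0.02361 kg m².
Thin disk: I_cm = (1/4)MR² = (1/4)(2.51)(0.275)² = 0.047455 kg m²; centre at d = 0.178 m, so the parallel axis theorem gives I = 0.047455 + (2.51)(0.178)² = 0.12698 kg m².
Total I = 0.02361 + 0.12698 = 0.15059 kg m².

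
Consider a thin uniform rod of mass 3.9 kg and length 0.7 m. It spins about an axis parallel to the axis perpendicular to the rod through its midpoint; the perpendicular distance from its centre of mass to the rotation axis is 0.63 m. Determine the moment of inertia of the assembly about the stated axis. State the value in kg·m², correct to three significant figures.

1.71

I_cm = (1/12)ML² = (1/12)(3.9)(0.7)² = 0.15925 kg·m²; centre at d = 0.63 m, so I = I_cm + Md² gives I = 0.15925 + (3.9)(0.63)² = 1.7072 kg·m².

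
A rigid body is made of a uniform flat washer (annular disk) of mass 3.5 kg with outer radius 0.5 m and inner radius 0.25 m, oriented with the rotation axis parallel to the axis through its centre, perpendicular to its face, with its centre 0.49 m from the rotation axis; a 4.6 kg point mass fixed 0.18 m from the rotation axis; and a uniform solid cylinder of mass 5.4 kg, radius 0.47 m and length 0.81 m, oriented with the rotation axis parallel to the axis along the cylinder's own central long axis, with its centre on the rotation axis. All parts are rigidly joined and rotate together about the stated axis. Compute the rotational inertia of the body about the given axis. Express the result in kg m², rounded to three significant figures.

Annular disk: I_cm = (1/2)M(R²+r²) = (1/2)(3.5)[(0.5)² + (0.25)²] = 0.54688 kg m²; centre at d = 0.49 m, so the parallel axis theorem gives I = 0.54688 + (3.5)(0.49)² = 1.3872 kg m².
Point mass: I_cm = 0; centre at d = 0.18 m, so the parallel axis theorem gives I = 0 + (4.6)(0.18)² = 0.14904 kg m².
Solid cylinder: I_cm = (1/2)MR² = (1/2)(5.4)(0.47)² = 0.59643 kg m²; axis through the centre, so I = 0.59643 kg m².
Total I = 1.3872 + 0.14904 + 0.59643 = 2.1327 kg m².

2.13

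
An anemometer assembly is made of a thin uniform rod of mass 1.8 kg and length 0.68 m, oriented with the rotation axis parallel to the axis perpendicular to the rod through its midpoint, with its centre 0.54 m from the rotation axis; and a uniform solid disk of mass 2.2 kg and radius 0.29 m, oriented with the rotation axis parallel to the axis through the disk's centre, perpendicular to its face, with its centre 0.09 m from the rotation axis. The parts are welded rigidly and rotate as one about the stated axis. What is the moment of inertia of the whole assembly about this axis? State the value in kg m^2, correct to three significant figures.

0.705

Thin rod: I_cm = (1/12)ML² = (1/12)(1.8)(0.68)² = 0.06936 kg m^2; centre at d = 0.54 m, so I = I_cm + Md² gives I = 0.06936 + (1.8)(0.54)² = 0.59424 kg m^2.
Solid disk: I_cm = (1/2)MR² = (1/2)(2.2)(0.29)² = 0.09251 kg m^2; centre at d = 0.09 m, so I = I_cm + Md² gives I = 0.09251 + (2.2)(0.09)² = 0.11033 kg m^2.
Total I = 0.59424 + 0.11033 = 0.70457 kg m^2.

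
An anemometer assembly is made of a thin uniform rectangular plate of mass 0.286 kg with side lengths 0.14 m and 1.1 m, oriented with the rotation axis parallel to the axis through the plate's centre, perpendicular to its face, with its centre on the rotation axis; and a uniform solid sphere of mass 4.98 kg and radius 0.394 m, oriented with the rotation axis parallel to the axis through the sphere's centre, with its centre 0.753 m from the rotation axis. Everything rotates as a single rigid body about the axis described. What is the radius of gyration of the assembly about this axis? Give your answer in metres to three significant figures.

Rectangular plate: I_cm = (1/12)M(a²+b²) = (1/12)(0.286)[(0.14)² + (1.1)²] = 0.029305 kg m^2; axis through the centre, so I = 0.029305 kg m^2.
Solid sphere: I_cm = (2/5)MR² = (2/5)(4.98)(0.394)² = 0.30923 kg m^2; centre at d = 0.753 m, so I = I_cm + Md² gives I = 0.30923 + (4.98)(0.753)² = 3.1329 kg m^2.
Total I = 3.1622 kg m^2; total mass M = 5.266 kg.
k = √(I/M) = √(3.1622/5.266) = 0.77492 m.

0.775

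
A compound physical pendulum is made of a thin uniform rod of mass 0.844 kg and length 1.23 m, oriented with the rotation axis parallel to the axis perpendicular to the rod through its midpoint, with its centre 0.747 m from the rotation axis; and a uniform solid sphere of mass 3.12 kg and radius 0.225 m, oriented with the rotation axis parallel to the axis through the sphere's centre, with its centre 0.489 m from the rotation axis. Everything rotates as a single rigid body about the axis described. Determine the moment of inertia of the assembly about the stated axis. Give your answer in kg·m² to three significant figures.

1.39

Thin rod: I_cm = (1/12)ML² = (1/12)(0.844)(1.23)² = 0.10641 kg·m²; centre at d = 0.747 m, so the parallel axis theorem gives I = 0.10641 + (0.844)(0.747)² = 0.57737 kg·m².
Solid sphere: I_cm = (2/5)MR² = (2/5)(3.12)(0.225)² = 0.06318 kg·m²; centre at d = 0.489 m, so the parallel axis theorem gives I = 0.06318 + (3.12)(0.489)² = 0.80924 kg·m².
Total I = 0.57737 + 0.80924 = 1.3866 kg·m².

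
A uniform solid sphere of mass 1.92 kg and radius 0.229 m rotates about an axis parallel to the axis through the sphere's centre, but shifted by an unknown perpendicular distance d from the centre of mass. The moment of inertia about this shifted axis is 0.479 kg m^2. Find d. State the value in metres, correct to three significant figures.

About the centre-of-mass axis, I_cm = (2/5)MR² = (2/5)(1.92)(0.229)² = 0.040275 kg m^2.
Parallel axis theorem: I = I_cm + Md², so Md² = 0.479 − 0.040275 = 0.43873 kg m^2.
d = √(0.43873 / 1.92) = 0.47802 m.

0.478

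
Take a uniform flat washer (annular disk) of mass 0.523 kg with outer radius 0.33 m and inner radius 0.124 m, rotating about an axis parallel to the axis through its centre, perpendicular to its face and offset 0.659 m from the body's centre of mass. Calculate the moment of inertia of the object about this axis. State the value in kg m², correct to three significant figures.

0.260

I_cm = (1/2)M(R²+r²) = (1/2)(0.523)[(0.33)² + (0.124)²] = 0.032498 kg m²; centre at d = 0.659 m, so the parallel axis theorem gives I = 0.032498 + (0.523)(0.659)² = 0.25963 kg m².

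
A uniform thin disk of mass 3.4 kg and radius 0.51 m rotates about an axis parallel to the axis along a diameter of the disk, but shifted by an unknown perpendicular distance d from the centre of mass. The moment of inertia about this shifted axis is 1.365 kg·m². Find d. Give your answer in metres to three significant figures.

About the centre-of-mass axis, I_cm = (1/4)MR² = (1/4)(3.4)(0.51)² = 0.22109 kg·m².
Parallel axis theorem: I = I_cm + Md², so Md² = 1.365 − 0.22109 = 1.1439 kg·m².
d = √(1.1439 / 3.4) = 0.58004 m.

0.580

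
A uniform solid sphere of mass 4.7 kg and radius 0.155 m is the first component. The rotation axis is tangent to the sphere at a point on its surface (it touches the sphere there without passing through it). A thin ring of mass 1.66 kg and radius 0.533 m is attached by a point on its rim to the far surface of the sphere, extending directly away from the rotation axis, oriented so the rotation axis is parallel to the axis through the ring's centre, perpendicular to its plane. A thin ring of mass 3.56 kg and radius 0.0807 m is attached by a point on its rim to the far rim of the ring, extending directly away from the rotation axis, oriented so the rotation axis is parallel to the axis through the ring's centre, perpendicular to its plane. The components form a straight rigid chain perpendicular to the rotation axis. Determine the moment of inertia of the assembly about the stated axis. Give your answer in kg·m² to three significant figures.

9.39

Solid sphere: I_cm = (2/5)MR² = (2/5)(4.7)(0.155)² = 0.045167 kg·m²; centre at d = 0.155 m, so the parallel axis theorem gives I = 0.045167 + (4.7)(0.155)² = 0.15808 kg·m².
Thin ring: I_cm = MR² = (1.66)(0.533)² = 0.47159 kg·m²; centre at d = 0.155 + 0.155 + 0.533 = 0.843 m, so the parallel axis theorem gives I = 0.47159 + (1.66)(0.843)² = 1.6513 kg·m².
Thin ring: I_cm = MR² = (3.56)(0.0807)² = 0.023184 kg·m²; centre at d = 0.155 + 0.155 + 0.533 + 0.533 + 0.0807 = 1.4567 m, so the parallel axis theorem gives I = 0.023184 + (3.56)(1.4567)² = 7.5774 kg·m².
Total I = 0.15808 + 1.6513 + 7.5774 = 9.3868 kg·m².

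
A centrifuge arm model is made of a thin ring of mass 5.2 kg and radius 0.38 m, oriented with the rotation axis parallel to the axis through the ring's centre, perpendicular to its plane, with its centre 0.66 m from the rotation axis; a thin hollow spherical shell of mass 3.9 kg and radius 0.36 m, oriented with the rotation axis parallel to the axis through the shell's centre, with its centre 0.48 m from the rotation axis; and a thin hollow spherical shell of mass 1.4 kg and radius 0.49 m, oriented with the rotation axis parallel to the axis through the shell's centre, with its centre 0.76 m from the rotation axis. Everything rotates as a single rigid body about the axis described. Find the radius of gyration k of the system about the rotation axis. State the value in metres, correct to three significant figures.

Thin ring: I_cm = MR² = (5.2)(0.38)² = 0.75088 kg·m²; centre at d = 0.66 m, so the parallel axis theorem gives I = 0.75088 + (5.2)(0.66)² = 3.016 kg·m².
Spherical shell: I_cm = (2/3)MR² = (2/3)(3.9)(0.36)² = 0.33696 kg·m²; centre at d = 0.48 m, so the parallel axis theorem gives I = 0.33696 + (3.9)(0.48)² = 1.2355 kg·m².
Spherical shell: I_cm = (2/3)MR² = (2/3)(1.4)(0.49)² = 0.22409 kg·m²; centre at d = 0.76 m, so the parallel axis theorem gives I = 0.22409 + (1.4)(0.76)² = 1.0327 kg·m².
Total I = 5.2843 kg·m²; total mass M = 10.5 kg.
k = √(I/M) = √(5.2843/10.5) = 0.70941 m.

0.709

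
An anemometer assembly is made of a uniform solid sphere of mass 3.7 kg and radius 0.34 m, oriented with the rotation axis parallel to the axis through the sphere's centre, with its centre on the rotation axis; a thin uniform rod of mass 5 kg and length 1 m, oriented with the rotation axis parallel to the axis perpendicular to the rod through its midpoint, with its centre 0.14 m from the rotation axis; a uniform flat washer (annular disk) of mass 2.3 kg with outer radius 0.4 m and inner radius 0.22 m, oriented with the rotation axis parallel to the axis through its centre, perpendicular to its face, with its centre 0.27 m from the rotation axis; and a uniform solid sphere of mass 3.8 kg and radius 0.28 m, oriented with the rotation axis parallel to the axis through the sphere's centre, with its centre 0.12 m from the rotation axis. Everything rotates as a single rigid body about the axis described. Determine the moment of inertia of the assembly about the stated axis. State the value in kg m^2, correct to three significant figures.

Solid sphere: I_cm = (2/5)MR² = (2/5)(3.7)(0.34)² = 0.17109 kg m^2; axis through the centre, so I = 0.17109 kg m^2.
Thin rod: I_cm = (1/12)ML² = (1/12)(5)(1)² = 0.41667 kg m^2; centre at d = 0.14 m, so I = I_cm + Md² gives I = 0.41667 + (5)(0.14)² = 0.51467 kg m^2.
Annular disk: I_cm = (1/2)M(R²+r²) = (1/2)(2.3)[(0.4)² + (0.22)²] = 0.23966 kg m^2; centre at d = 0.27 m, so I = I_cm + Md² gives I = 0.23966 + (2.3)(0.27)² = 0.40733 kg m^2.
Solid sphere: I_cm = (2/5)MR² = (2/5)(3.8)(0.28)² = 0.11917 kg m^2; centre at d = 0.12 m, so I = I_cm + Md² gives I = 0.11917 + (3.8)(0.12)² = 0.17389 kg m^2.
Total I = 0.17109 + 0.51467 + 0.40733 + 0.17389 = 1.267 kg m^2.

1.27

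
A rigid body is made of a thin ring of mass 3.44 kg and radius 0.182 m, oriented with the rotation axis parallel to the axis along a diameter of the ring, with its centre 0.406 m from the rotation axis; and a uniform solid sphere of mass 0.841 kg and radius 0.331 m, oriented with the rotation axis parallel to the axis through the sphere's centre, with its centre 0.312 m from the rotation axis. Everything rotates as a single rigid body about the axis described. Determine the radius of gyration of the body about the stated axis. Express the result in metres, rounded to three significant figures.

0.417

Thin ring: I_cm = (1/2)MR² = (1/2)(3.44)(0.182)² = 0.056973 kg·m²; centre at d = 0.406 m, so I = I_cm + Md² gives I = 0.056973 + (3.44)(0.406)² = 0.62401 kg·m².
Solid sphere: I_cm = (2/5)MR² = (2/5)(0.841)(0.331)² = 0.036856 kg·m²; centre at d = 0.312 m, so I = I_cm + Md² gives I = 0.036856 + (0.841)(0.312)² = 0.11872 kg·m².
Total I = 0.74273 kg·m²; total mass M = 4.281 kg.
k = √(I/M) = √(0.74273/4.281) = 0.41653 m.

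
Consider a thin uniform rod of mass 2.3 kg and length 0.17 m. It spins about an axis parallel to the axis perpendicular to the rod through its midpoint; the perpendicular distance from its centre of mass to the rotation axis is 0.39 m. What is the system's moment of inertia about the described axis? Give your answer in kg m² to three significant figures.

I_cm = (1/12)ML² = (1/12)(2.3)(0.17)² = 0.0055392 kg m²; centre at d = 0.39 m, so I = I_cm + Md² gives I = 0.0055392 + (2.3)(0.39)² = 0.35537 kg m².

0.355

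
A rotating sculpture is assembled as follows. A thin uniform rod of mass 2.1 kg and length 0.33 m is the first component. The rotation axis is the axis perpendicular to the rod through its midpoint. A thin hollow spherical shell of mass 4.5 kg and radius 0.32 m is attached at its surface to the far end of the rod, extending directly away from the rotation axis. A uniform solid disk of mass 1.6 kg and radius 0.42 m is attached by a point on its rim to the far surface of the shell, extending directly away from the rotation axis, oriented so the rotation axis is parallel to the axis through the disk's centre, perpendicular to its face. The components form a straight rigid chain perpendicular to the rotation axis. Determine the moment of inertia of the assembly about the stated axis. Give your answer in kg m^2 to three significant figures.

Thin rod: I_cm = (1/12)ML² = (1/12)(2.1)(0.33)² = 0.019058 kg m^2; axis through the centre, so I = 0.019058 kg m^2.
Spherical shell: I_cm = (2/3)MR² = (2/3)(4.5)(0.32)² = 0.3072 kg m^2; centre at d = 0.165 + 0.32 = 0.485 m, so the parallel axis theorem gives I = 0.3072 + (4.5)(0.485)² = 1.3657 kg m^2.
Solid disk: I_cm = (1/2)MR² = (1/2)(1.6)(0.42)² = 0.14112 kg m^2; centre at d = 0.165 + 0.32 + 0.32 + 0.42 = 1.225 m, so the parallel axis theorem gives I = 0.14112 + (1.6)(1.225)² = 2.5421 kg m^2.
Total I = 0.019058 + 1.3657 + 2.5421 = 3.9269 kg m^2.

3.93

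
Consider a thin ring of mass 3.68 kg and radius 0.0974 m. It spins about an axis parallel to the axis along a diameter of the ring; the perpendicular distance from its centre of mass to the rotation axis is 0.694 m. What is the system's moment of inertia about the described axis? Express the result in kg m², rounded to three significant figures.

I_cm = (1/2)MR² = (1/2)(3.68)(0.0974)² = 0.017456 kg m²; centre at d = 0.694 m, so I = I_cm + Md² gives I = 0.017456 + (3.68)(0.694)² = 1.7899 kg m².

1.79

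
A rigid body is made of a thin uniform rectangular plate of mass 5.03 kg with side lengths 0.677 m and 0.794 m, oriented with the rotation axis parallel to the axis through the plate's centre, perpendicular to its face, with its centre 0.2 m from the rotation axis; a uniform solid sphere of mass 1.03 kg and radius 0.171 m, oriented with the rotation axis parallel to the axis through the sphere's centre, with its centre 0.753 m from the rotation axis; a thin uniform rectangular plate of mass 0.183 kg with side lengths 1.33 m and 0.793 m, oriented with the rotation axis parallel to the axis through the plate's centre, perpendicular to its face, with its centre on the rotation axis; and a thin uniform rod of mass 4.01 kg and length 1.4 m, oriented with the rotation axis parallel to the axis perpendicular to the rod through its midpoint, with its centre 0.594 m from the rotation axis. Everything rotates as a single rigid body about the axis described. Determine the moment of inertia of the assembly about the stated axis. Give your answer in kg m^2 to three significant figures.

Rectangular plate: I_cm = (1/12)M(a²+b²) = (1/12)(5.03)[(0.677)² + (0.794)²] = 0.45637 kg m^2; centre at d = 0.2 m, so the parallel axis theorem gives I = 0.45637 + (5.03)(0.2)² = 0.65757 kg m^2.
Solid sphere: I_cm = (2/5)MR² = (2/5)(1.03)(0.171)² = 0.012047 kg m^2; centre at d = 0.753 m, so the parallel axis theorem gives I = 0.012047 + (1.03)(0.753)² = 0.59607 kg m^2.
Rectangular plate: I_cm = (1/12)M(a²+b²) = (1/12)(0.183)[(1.33)² + (0.793)²] = 0.036566 kg m^2; axis through the centre, so I = 0.036566 kg m^2.
Thin rod: I_cm = (1/12)ML² = (1/12)(4.01)(1.4)² = 0.65497 kg m^2; centre at d = 0.594 m, so the parallel axis theorem gives I = 0.65497 + (4.01)(0.594)² = 2.0698 kg m^2.
Total I = 0.65757 + 0.59607 + 0.036566 + 2.0698 = 3.36 kg m^2.

3.36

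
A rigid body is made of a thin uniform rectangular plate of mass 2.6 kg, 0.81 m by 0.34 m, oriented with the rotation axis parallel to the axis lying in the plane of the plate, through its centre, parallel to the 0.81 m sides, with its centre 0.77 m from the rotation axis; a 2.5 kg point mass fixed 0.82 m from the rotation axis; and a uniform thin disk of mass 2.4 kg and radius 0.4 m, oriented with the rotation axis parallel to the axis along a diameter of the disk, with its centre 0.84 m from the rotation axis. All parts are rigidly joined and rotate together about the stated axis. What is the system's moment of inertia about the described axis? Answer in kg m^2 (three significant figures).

Rectangular plate: I_cm = (1/12)Mb² = (1/12)(2.6)(0.34)² = 0.025047 kg m^2; centre at d = 0.77 m, so the parallel axis theorem gives I = 0.025047 + (2.6)(0.77)² = 1.5666 kg m^2.
Point mass: I_cm = 0; centre at d = 0.82 m, so the parallel axis theorem gives I = 0 + (2.5)(0.82)² = 1.681 kg m^2.
Thin disk: I_cm = (1/4)MR² = (1/4)(2.4)(0.4)² = 0.096 kg m^2; centre at d = 0.84 m, so the parallel axis theorem gives I = 0.096 + (2.4)(0.84)² = 1.7894 kg m^2.
Total I = 1.5666 + 1.681 + 1.7894 = 5.037 kg m^2.

5.04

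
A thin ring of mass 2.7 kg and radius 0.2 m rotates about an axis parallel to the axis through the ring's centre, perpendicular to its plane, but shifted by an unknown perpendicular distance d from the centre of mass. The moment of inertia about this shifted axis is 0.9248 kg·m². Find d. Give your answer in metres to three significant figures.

0.550

About the centre-of-mass axis, I_cm = MR² = (2.7)(0.2)² = 0.108 kg·m².
Parallel axis theorem: I = I_cm + Md², so Md² = 0.9248 − 0.108 = 0.8168 kg·m².
d = √(0.8168 / 2.7) = 0.55002 m.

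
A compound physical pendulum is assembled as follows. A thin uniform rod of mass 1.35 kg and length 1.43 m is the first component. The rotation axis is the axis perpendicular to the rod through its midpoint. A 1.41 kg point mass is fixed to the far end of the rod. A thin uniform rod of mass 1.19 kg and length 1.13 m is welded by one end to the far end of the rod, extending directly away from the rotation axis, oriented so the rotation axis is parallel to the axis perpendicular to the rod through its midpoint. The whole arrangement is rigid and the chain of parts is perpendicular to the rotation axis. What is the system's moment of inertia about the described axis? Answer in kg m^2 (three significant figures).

Thin rod: I_cm = (1/12)ML² = (1/12)(1.35)(1.43)² = 0.23005 kg m^2; axis through the centre, so I = 0.23005 kg m^2.
Point mass: I_cm = 0; centre at d = 0.715 m, so I = I_cm + Md² gives I = 0 + (1.41)(0.715)² = 0.72083 kg m^2.
Thin rod: I_cm = (1/12)ML² = (1/12)(1.19)(1.13)² = 0.12663 kg m^2; centre at d = 0.715 + 0.565 = 1.28 m, so I = I_cm + Md² gives I = 0.12663 + (1.19)(1.28)² = 2.0763 kg m^2.
Total I = 0.23005 + 0.72083 + 2.0763 = 3.0272 kg m^2.

3.03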